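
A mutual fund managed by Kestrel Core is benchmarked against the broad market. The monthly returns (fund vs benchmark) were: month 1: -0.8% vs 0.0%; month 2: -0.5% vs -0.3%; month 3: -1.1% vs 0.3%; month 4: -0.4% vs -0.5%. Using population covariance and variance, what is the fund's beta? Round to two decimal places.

r̄p = -0.7000%,  r̄m = -0.1250%
Cov = Σ(rp − r̄p)(rm − r̄m) / 4 = -0.0825
Var(rm) = Σ(rm − r̄m)² / 4 = 0.0919
β = Cov / Var = -0.0825 / 0.0919 = -0.8977

-0.90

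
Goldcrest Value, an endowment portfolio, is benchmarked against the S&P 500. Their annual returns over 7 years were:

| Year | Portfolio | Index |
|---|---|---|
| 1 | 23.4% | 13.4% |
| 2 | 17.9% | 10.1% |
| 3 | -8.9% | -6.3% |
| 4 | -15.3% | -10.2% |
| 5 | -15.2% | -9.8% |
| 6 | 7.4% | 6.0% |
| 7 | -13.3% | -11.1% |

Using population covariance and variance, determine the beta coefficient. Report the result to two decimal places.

r̄p = -0.5714%,  r̄m = -1.1286%
Cov = Σ(rp − r̄p)(rm − r̄m) / 7 = 148.9937
Var(rm) = Σ(rm − r̄m)² / 7 = 95.9478
β = Cov / Var = 148.9937 / 95.9478 = 1.5529

1.55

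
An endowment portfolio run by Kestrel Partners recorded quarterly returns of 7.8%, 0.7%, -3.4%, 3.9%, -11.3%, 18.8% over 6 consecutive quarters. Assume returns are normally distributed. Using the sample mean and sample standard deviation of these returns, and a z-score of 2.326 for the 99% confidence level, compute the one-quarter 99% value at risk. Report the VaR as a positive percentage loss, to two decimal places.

μ = (7.8 + 0.7 − 3.4 + 3.9 − 11.3 + 18.8) / 6 = 16.50 / 6 = 2.7500%
Σ(r − μ)² = (7.8 − 2.7500)² + (0.7 − 2.7500)² + (-3.4 − 2.7500)² + … = 523.8550
sample σ = √(523.8550 / 5) = √104.7710 = 10.2358%
VaR = −(μ − z·σ) = −(2.7500 − 2.326 × 10.2358) = −(-21.0585) = 21.0585%

21.06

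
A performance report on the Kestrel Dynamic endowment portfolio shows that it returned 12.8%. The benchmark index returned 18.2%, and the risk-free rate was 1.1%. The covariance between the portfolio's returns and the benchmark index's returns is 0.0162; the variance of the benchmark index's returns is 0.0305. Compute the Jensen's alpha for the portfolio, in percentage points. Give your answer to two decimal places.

β = Cov / Var = 0.0162 / 0.0305 = 0.5311
E[R] = Rf + β(Rm − Rf) = 1.1% + 0.5311 × (18.2% − 1.1%) = 10.1818%
α = Rp − E[R] = 12.8% − 10.1818% = 2.6182

2.62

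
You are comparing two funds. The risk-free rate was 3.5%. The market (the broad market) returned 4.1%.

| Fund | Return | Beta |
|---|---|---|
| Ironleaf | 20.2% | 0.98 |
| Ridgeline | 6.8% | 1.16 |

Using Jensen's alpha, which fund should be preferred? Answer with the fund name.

Ironleaf

Ironleaf: α = 20.2% − [3.5% + 0.98 × (4.1% − 3.5%)] = 16.112
Ridgeline: α = 6.8% − [3.5% + 1.16 × (4.1% − 3.5%)] = 2.604
Highest: Ironleaf (16.112).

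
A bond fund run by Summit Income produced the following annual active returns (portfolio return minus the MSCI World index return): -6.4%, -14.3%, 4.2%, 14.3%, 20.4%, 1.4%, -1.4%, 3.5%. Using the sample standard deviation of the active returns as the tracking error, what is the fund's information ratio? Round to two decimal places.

0.25

μ = (-6.4 − 14.3 + 4.2 + 14.3 + 20.4 + 1.4 − 1.4 + 3.5) / 8 = 2.7125%
Σ(r − μ)² = (-6.4 − 2.7125)² + (-14.3 − 2.7125)² + … = 841.0488
σ = √[841.0488 / 7] = 10.9613%
IR = μ / tracking error = 2.7125 / 10.9613 = 0.2475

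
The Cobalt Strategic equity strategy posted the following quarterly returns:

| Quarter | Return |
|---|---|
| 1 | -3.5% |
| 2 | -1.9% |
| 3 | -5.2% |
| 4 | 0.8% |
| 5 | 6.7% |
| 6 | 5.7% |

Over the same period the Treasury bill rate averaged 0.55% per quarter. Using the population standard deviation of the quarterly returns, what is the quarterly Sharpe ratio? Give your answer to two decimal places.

-0.03

r̄ = (-3.5 − 1.9 − 5.2 + 0.8 + 6.7 + 5.7) / 6 = 2.60 / 6 = 0.4333%
Σ(r − r̄)² = (-3.5 − 0.4333)² + (-1.9 − 0.4333)² + … = 119.7933
population σ = √(119.7933 / 6) = √19.9656 = 4.4683%
Sharpe = (r̄ − rf) / σ = (0.4333 − 0.55) / 4.4683 = -0.1167 / 4.4683 = -0.0261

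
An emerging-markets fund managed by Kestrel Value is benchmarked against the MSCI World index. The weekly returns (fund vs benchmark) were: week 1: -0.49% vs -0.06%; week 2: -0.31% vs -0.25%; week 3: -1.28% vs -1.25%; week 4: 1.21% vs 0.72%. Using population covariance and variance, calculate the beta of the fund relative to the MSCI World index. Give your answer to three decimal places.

1.216

r̄p = -0.2175%,  r̄m = -0.2100%
Cov = Σ(rp − r̄p)(rm − r̄m) / 4 = 0.5989
Var(rm) = Σ(rm − r̄m)² / 4 = 0.4927
β = Cov / Var = 0.5989 / 0.4927 = 1.2155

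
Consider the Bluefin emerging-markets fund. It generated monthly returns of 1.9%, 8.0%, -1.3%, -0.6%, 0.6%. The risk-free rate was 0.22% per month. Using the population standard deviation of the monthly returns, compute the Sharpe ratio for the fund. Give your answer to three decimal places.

r̄ = (1.9 + 8 − 1.3 − 0.6 + 0.6) / 5 = 1.7200%
Σ(r − r̄)² = 55.2280; population σ = √(55.2280/5) = 3.3235%
Sharpe = (r̄ − rf) / σ = (1.7200 − 0.22) / 3.3235 = 1.5000 / 3.3235 = 0.4513

0.451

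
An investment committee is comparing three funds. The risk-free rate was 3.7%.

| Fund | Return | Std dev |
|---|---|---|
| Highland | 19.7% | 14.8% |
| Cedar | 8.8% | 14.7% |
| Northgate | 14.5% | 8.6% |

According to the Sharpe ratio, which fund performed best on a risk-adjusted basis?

Northgate

Highland: Sharpe ratio = (19.7% − 3.7%) / 14.8% = 1.081
Cedar: Sharpe ratio = (8.8% − 3.7%) / 14.7% = 0.347
Northgate: Sharpe ratio = (14.5% − 3.7%) / 8.6% = 1.256
Highest: Northgate (1.256).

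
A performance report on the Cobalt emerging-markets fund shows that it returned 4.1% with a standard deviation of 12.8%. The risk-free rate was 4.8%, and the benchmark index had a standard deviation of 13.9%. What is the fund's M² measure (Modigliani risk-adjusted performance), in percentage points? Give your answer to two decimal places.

4.04

Sharpe = (Rp − Rf) / σp = (4.1% − 4.8%) / 12.8% = -0.0547
M² = Rf + Sharpe × σm = 4.8% + -0.0547 × 13.9% = 4.0397%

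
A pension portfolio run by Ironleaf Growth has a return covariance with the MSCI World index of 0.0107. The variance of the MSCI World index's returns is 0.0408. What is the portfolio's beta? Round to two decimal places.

β = Cov(Rp, Rm) / Var(Rm) = 0.0107 / 0.0408 = 0.2623

0.26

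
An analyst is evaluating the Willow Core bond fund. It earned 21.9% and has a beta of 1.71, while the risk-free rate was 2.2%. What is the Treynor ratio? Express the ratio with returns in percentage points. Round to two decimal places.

Treynor = (Rp − Rf) / β = (21.9% − 2.2%) / 1.71 = 19.70 / 1.71 = 11.5205

11.52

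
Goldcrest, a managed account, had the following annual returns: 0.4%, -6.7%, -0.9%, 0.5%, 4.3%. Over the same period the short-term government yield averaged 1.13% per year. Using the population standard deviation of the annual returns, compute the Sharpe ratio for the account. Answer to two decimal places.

-0.45

r̄ = (0.4 − 6.7 − 0.9 + 0.5 + 4.3) / 5 = -2.40 / 5 = -0.4800%
Population σ = √[Σ(r − r̄)² / 5] = √[63.4480 / 5] = √12.6896 = 3.5622%
Sharpe = (r̄ − rf) / σ = (-0.4800 − 1.13) / 3.5622 = -1.6100 / 3.5622 = -0.4520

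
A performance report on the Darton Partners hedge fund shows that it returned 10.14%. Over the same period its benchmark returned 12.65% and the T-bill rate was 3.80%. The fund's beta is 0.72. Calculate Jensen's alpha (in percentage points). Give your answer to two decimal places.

-0.03

CAPM expected return = Rf + β(Rm − Rf) = 3.80% + 0.72 × (12.65% − 3.80%) = 3.8 + 0.72 × 8.85 = 10.1720%
Jensen's α = Rp − E[R] = 10.14% − 10.1720% = -0.0320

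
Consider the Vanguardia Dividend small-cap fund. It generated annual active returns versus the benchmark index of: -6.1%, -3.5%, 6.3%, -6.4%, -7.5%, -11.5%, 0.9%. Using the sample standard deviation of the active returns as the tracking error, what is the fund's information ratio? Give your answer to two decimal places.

r̄ = (-6.1 − 3.5 + 6.3 − 6.4 − 7.5 − 11.5 + 0.9) / 7 = -3.9714%
Sample σ = √[Σ(r − r̄)² / 6] = √[209.0143 / 6] = √34.8357 = 5.9022%
IR = r̄ / tracking error = -3.9714 / 5.9022 = -0.6729

-0.67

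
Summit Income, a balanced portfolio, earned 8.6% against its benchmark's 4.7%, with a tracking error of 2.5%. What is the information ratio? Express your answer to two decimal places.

IR = (Rp − Rb) / TE = (8.6% − 4.7%) / 2.5% = 3.90% / 2.5% = 1.5600

1.56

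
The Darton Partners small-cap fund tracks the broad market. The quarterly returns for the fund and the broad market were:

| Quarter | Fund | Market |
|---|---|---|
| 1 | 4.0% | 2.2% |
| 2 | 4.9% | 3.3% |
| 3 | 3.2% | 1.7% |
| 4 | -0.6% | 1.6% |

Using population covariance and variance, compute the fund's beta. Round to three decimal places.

r̄p = 2.8750%,  r̄m = 2.2000%
Cov = Σ(rp − r̄p)(rm − r̄m) / 4 = 1.0375
Var(rm) = Σ(rm − r̄m)² / 4 = 0.4550
β = Cov / Var = 1.0375 / 0.4550 = 2.2802

2.280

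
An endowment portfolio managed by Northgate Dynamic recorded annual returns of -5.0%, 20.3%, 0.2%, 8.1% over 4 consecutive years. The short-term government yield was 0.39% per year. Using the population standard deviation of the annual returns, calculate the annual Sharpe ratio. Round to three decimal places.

0.578

r̄ = (-5 + 20.3 + 0.2 + 8.1) / 4 = 23.60 / 4 = 5.9000%
Σ(r − r̄)² = 363.5000; population σ = √(363.5000/4) = 9.5328%
Sharpe = (r̄ − rf) / σ = (5.9000 − 0.39) / 9.5328 = 5.5100 / 9.5328 = 0.5780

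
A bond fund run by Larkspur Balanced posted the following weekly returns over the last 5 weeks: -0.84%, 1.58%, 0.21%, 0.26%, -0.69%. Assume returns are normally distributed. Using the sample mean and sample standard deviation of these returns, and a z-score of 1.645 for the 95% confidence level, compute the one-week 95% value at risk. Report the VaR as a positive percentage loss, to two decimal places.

1.49

μ = (-0.84 + 1.58 + 0.21 + 0.26 − 0.69) / 5 = 0.520 / 5 = 0.1040%
Σ(r − μ)² = (-0.84 − 0.1040)² + (1.58 − 0.1040)² + … = 3.7357
sample σ = √(3.7357 / 4) = √0.9339 = 0.9664%
VaR = −(μ − z·σ) = −(0.1040 − 1.645 × 0.9664) = −(-1.4857) = 1.4857%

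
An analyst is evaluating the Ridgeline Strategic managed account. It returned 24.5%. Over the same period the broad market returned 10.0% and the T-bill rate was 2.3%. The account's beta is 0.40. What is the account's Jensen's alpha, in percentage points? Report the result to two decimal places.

19.12

CAPM expected return = Rf + β(Rm − Rf) = 2.3% + 0.40 × (10.0% − 2.3%) = 2.3 + 0.40 × 7.70 = 5.3800%
Jensen's α = Rp − E[R] = 24.5% − 5.3800% = 19.1200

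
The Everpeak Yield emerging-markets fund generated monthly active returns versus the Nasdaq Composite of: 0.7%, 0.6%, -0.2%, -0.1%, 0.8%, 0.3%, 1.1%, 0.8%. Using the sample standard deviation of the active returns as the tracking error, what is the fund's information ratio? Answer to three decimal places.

1.087

Mean return r̄ = 4.00 / 8 = 0.5000%
Σ(r − r̄)² = (0.7 − 0.5000)² + (0.6 − 0.5000)² + … = 1.4800
σ = √[1.4800 / 7] = 0.4598%
IR = r̄ / tracking error = 0.5000 / 0.4598 = 1.0874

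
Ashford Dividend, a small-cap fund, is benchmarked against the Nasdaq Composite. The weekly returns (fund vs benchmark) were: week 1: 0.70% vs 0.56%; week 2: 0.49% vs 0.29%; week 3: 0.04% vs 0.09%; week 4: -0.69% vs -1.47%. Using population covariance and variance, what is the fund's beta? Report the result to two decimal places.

r̄p = 0.1350%,  r̄m = -0.1325%
Cov = Σ(rp − r̄p)(rm − r̄m) / 4 = 0.4059
Var(rm) = Σ(rm − r̄m)² / 4 = 0.6241
β = Cov / Var = 0.4059 / 0.6241 = 0.6504

0.65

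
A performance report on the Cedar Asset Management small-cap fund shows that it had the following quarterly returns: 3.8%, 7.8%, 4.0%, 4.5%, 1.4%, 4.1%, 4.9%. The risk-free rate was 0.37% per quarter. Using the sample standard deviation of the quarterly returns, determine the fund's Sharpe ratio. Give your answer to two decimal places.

2.11

Mean return μ = 30.50 / 7 = 4.3571%
Sample std dev = √[21.4171 / 6] = 1.8893%
Sharpe = (μ − rf) / σ = (4.3571 − 0.37) / 1.8893 = 3.9871 / 1.8893 = 2.1104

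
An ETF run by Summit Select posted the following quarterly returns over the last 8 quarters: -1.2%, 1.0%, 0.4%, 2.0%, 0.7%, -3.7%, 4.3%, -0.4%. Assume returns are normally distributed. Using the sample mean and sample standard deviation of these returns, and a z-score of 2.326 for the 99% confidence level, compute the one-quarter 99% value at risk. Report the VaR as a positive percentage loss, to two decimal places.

5.05

r̄ = (-1.2 + 1 + 0.4 + 2 + 0.7 − 3.7 + 4.3 − 0.4) / 8 = 3.10 / 8 = 0.3875%
Sample std dev = √[38.2288 / 7] = 2.3369%
VaR = −(r̄ − z·σ) = −(0.3875 − 2.326 × 2.3369) = −(-5.0481) = 5.0481%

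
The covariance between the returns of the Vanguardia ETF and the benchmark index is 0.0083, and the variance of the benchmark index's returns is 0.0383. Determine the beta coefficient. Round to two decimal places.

β = Cov(Rp, Rm) / Var(Rm) = 0.0083 / 0.0383 = 0.2167

0.22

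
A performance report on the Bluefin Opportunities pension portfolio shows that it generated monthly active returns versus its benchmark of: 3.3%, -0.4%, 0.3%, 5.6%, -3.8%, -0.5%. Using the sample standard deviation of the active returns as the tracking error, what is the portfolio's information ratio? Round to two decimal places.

0.23

r̄ = (3.3 − 0.4 + 0.3 + 5.6 − 3.8 − 0.5) / 6 = 4.50 / 6 = 0.7500%
Σ(r − r̄)² = (3.3 − 0.7500)² + (-0.4 − 0.7500)² + … = 53.8150
σ = √[53.8150 / 5] = 3.2807%
IR = r̄ / tracking error = 0.7500 / 3.2807 = 0.2286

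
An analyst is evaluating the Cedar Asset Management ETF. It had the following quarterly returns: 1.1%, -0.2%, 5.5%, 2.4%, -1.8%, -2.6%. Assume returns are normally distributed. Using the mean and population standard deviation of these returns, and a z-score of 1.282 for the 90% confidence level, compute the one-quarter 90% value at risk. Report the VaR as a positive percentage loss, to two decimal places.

2.74

r̄ = (1.1 − 0.2 + 5.5 + 2.4 − 1.8 − 2.6) / 6 = 4.40 / 6 = 0.7333%
Population σ = √[Σ(r − r̄)² / 6] = √[44.0333 / 6] = √7.3389 = 2.7090%
VaR = −(r̄ − z·σ) = −(0.7333 − 1.282 × 2.7090) = −(-2.7396) = 2.7396%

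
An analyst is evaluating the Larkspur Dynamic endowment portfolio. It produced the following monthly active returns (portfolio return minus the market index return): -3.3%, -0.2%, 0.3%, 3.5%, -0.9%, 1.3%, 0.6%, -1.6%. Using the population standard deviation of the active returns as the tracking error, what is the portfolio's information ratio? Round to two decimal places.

Mean return r̄ = -0.30 / 8 = -0.0375%
Population std dev = √[28.6788 / 8] = 1.8934%
IR = r̄ / tracking error = -0.0375 / 1.8934 = -0.0198

-0.02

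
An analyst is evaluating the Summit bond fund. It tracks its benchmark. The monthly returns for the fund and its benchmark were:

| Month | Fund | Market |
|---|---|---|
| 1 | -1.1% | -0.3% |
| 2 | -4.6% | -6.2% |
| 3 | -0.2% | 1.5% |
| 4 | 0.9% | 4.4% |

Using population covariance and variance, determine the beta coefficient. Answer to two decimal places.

0.53

r̄p = -1.2500%,  r̄m = -0.1500%
Cov = Σ(rp − r̄p)(rm − r̄m) / 4 = 7.9400
Var(rm) = Σ(rm − r̄m)² / 4 = 15.0125
β = Cov / Var = 7.9400 / 15.0125 = 0.5289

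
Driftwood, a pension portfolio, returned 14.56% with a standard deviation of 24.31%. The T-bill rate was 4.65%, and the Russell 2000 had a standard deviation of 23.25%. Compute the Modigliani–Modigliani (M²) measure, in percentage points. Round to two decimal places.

14.13

Sharpe = (Rp − Rf) / σp = (14.56% − 4.65%) / 24.31% = 0.4077
M² = Rf + Sharpe × σm = 4.65% + 0.4077 × 23.25% = 14.1290%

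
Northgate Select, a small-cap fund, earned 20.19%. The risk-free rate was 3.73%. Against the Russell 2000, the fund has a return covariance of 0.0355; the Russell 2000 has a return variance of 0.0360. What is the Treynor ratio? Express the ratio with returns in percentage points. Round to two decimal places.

16.69

β = Cov / Var = 0.0355 / 0.0360 = 0.9861
Treynor = (Rp − Rf) / β = (20.19% − 3.73%) / 0.9861 = 16.46 / 0.9861 = 16.6920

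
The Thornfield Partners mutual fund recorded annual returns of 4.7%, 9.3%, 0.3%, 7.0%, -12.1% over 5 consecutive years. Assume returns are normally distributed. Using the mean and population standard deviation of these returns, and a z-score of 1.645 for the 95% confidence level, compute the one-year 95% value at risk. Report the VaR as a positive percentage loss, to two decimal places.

10.63

r̄ = (4.7 + 9.3 + 0.3 + 7 − 12.1) / 5 = 1.8400%
Σ(r − r̄)² = 287.1520; population σ = √(287.1520/5) = 7.5783%
VaR = −(r̄ − z·σ) = −(1.8400 − 1.645 × 7.5783) = −(-10.6263) = 10.6263%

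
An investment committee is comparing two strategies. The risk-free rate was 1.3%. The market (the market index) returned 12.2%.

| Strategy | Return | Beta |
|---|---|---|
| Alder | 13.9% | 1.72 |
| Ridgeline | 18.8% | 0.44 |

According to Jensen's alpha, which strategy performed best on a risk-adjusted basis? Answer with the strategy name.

Alder: α = 13.9% − [1.3% + 1.72 × (12.2% − 1.3%)] = -6.148
Ridgeline: α = 18.8% − [1.3% + 0.44 × (12.2% − 1.3%)] = 12.704
Highest: Ridgeline (12.704).

Ridgeline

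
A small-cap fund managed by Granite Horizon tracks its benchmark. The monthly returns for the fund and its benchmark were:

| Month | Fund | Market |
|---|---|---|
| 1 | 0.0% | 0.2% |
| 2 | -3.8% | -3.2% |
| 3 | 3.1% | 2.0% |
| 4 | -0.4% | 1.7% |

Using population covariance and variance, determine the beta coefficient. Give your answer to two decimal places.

1.05

r̄p = -0.2750%,  r̄m = 0.1750%
Cov = Σ(rp − r̄p)(rm − r̄m) / 4 = 4.4681
Var(rm) = Σ(rm − r̄m)² / 4 = 4.2619
β = Cov / Var = 4.4681 / 4.2619 = 1.0484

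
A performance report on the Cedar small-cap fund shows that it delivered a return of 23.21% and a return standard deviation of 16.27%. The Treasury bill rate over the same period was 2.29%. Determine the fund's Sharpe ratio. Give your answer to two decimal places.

Sharpe = (Rp − Rf) / σp = (23.21% − 2.29%) / 16.27% = 20.92% / 16.27% = 1.2858

1.29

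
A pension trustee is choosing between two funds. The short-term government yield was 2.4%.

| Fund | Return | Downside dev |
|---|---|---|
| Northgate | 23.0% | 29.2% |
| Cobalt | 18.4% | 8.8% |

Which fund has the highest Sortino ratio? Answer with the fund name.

Northgate: Sortino ratio = (23.0% − 2.4%) / 29.2% = 0.705
Cobalt: Sortino ratio = (18.4% − 2.4%) / 8.8% = 1.818
Highest: Cobalt (1.818).

Cobalt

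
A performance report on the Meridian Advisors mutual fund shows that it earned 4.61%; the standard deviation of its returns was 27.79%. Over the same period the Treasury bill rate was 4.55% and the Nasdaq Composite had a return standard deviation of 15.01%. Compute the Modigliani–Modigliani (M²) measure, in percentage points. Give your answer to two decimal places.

Sharpe = (Rp − Rf) / σp = (4.61% − 4.55%) / 27.79% = 0.0022
M² = Rf + Sharpe × σm = 4.55% + 0.0022 × 15.01% = 4.5830%

4.58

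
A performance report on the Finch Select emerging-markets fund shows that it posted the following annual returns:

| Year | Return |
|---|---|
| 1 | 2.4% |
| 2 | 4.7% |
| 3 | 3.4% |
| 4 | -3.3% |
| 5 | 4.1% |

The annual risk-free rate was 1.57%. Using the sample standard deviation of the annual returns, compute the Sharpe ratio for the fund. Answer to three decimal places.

0.214

μ = (2.4 + 4.7 + 3.4 − 3.3 + 4.1) / 5 = 11.30 / 5 = 2.2600%
Sample std dev = √[41.5720 / 4] = 3.2238%
Sharpe = (μ − rf) / σ = (2.2600 − 1.57) / 3.2238 = 0.6900 / 3.2238 = 0.2140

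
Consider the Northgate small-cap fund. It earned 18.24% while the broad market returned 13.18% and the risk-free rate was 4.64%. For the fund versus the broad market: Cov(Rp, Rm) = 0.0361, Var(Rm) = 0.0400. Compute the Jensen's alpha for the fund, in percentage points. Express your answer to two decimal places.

5.89

β = Cov / Var = 0.0361 / 0.0400 = 0.9025
E[R] = Rf + β(Rm − Rf) = 4.64% + 0.9025 × (13.18% − 4.64%) = 12.3474%
α = Rp − E[R] = 18.24% − 12.3474% = 5.8926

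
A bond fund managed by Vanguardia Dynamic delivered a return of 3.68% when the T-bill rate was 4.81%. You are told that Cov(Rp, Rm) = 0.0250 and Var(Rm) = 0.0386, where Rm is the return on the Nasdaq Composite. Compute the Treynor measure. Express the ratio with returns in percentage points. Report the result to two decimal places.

-1.74

β = Cov / Var = 0.0250 / 0.0386 = 0.6477
Treynor = (Rp − Rf) / β = (3.68% − 4.81%) / 0.6477 = -1.13 / 0.6477 = -1.7446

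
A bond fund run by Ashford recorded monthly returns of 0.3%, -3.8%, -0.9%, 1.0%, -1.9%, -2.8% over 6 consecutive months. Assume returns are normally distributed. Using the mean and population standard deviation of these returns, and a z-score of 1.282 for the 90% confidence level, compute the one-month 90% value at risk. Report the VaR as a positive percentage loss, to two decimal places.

Mean return r̄ = -8.10 / 6 = -1.3500%
Population std dev = √[16.8550 / 6] = 1.6761%
VaR = −(r̄ − z·σ) = −(-1.3500 − 1.282 × 1.6761) = −(-3.4988) = 3.4988%

3.50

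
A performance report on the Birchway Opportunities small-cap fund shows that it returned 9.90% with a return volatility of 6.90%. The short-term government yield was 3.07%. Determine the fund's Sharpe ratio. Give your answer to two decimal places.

0.99

Sharpe = (Rp − Rf) / σp = (9.90% − 3.07%) / 6.90% = 6.83% / 6.90% = 0.9899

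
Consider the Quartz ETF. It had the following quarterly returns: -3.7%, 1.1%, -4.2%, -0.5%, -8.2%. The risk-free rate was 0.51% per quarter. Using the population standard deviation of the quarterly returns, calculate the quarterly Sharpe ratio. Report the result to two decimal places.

Mean return r̄ = -15.50 / 5 = -3.1000%
Σ(r − r̄)² = (-3.7 − (-3.1000))² + (1.1 − (-3.1000))² + (-4.2 − (-3.1000))² + … = 51.9800
population σ = √(51.9800 / 5) = √10.3960 = 3.2243%
Sharpe = (r̄ − rf) / σ = (-3.1000 − 0.51) / 3.2243 = -3.6100 / 3.2243 = -1.1196

-1.12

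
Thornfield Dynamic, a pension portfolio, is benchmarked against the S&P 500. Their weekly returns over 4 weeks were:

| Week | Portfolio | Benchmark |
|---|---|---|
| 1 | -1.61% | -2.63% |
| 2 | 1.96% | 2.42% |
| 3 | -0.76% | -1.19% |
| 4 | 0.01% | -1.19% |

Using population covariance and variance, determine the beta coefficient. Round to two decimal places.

r̄p = -0.1000%,  r̄m = -0.6475%
Cov = Σ(rp − r̄p)(rm − r̄m) / 4 = 2.4028
Var(rm) = Σ(rm − r̄m)² / 4 = 3.4821
β = Cov / Var = 2.4028 / 3.4821 = 0.6900

0.69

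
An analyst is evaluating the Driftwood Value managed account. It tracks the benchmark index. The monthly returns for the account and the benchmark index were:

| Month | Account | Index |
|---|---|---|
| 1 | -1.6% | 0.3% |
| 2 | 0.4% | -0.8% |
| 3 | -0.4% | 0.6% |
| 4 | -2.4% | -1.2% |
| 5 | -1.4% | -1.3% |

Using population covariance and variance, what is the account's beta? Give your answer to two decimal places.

r̄p = -1.0800%,  r̄m = -0.4800%
Cov = Σ(rp − r̄p)(rm − r̄m) / 5 = 0.2136
Var(rm) = Σ(rm − r̄m)² / 5 = 0.6136
β = Cov / Var = 0.2136 / 0.6136 = 0.3481

0.35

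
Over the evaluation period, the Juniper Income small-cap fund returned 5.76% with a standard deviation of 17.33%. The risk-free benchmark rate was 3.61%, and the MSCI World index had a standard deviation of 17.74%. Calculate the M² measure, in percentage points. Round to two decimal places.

Sharpe = (Rp − Rf) / σp = (5.76% − 3.61%) / 17.33% = 0.1241
M² = Rf + Sharpe × σm = 3.61% + 0.1241 × 17.74% = 5.8115%

5.81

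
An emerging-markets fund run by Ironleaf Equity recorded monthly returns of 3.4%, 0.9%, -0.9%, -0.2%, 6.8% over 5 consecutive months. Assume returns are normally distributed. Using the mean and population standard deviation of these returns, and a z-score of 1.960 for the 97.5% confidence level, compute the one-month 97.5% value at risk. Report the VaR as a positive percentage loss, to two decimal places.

Mean return r̄ = 10.00 / 5 = 2.0000%
Population std dev = √[39.4600 / 5] = 2.8093%
VaR = −(r̄ − z·σ) = −(2.0000 − 1.960 × 2.8093) = −(-3.5062) = 3.5062%

3.51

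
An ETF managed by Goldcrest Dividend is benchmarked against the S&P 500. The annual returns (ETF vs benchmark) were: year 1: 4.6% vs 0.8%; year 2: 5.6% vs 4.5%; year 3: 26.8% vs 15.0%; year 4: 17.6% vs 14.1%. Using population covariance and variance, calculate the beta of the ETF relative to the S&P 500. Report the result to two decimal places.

r̄p = 13.6500%,  r̄m = 8.6000%
Cov = Σ(rp − r̄p)(rm − r̄m) / 4 = 52.3700
Var(rm) = Σ(rm − r̄m)² / 4 = 37.2150
β = Cov / Var = 52.3700 / 37.2150 = 1.4072

1.41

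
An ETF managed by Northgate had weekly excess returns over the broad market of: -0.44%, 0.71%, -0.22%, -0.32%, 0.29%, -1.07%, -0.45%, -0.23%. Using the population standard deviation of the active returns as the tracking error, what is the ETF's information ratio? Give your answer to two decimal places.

r̄ = (-0.44 + 0.71 − 0.22 − 0.32 + 0.29 − 1.07 − 0.45 − 0.23) / 8 = -1.730 / 8 = -0.2163%
Population σ = √[Σ(r − r̄)² / 8] = √[1.9588 / 8] = √0.2449 = 0.4949%
IR = r̄ / tracking error = -0.2163 / 0.4949 = -0.4371

-0.44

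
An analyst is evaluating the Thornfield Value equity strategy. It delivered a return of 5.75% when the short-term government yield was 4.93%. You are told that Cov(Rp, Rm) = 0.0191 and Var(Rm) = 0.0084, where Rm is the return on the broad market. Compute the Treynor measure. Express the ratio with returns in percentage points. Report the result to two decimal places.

β = Cov / Var = 0.0191 / 0.0084 = 2.2738
Treynor = (Rp − Rf) / β = (5.75% − 4.93%) / 2.2738 = 0.82 / 2.2738 = 0.3606

0.36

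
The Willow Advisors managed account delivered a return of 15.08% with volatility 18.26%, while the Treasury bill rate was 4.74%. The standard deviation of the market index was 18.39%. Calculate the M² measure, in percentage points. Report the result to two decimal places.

Sharpe = (Rp − Rf) / σp = (15.08% − 4.74%) / 18.26% = 0.5663
M² = Rf + Sharpe × σm = 4.74% + 0.5663 × 18.39% = 15.1543%

15.15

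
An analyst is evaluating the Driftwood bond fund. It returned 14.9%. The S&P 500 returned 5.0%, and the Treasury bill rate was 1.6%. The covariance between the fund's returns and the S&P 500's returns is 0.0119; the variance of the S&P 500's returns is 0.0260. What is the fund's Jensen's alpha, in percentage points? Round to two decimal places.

11.74

β = Cov / Var = 0.0119 / 0.0260 = 0.4577
E[R] = Rf + β(Rm − Rf) = 1.6% + 0.4577 × (5.0% − 1.6%) = 3.1562%
α = Rp − E[R] = 14.9% − 3.1562% = 11.7438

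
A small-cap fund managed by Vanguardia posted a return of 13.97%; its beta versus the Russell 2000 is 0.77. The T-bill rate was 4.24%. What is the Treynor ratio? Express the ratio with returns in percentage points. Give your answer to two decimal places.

12.64

Treynor = (Rp − Rf) / β = (13.97% − 4.24%) / 0.77 = 9.73 / 0.77 = 12.6364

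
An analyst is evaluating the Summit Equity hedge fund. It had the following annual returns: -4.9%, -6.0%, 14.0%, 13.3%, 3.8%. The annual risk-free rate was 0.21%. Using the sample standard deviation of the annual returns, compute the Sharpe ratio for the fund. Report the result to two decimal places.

μ = (-4.9 − 6 + 14 + 13.3 + 3.8) / 5 = 20.20 / 5 = 4.0400%
Σ(r − μ)² = 365.7320; sample σ = √(365.7320/4) = 9.5621%
Sharpe = (μ − rf) / σ = (4.0400 − 0.21) / 9.5621 = 3.8300 / 9.5621 = 0.4005

0.40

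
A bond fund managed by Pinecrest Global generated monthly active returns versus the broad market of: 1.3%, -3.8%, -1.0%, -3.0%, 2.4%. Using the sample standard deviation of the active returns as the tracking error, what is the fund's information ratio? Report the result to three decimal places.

r̄ = (1.3 − 3.8 − 1 − 3 + 2.4) / 5 = -4.10 / 5 = -0.8200%
Σ(r − r̄)² = 28.5280; sample σ = √(28.5280/4) = 2.6706%
IR = r̄ / tracking error = -0.8200 / 2.6706 = -0.3070

-0.307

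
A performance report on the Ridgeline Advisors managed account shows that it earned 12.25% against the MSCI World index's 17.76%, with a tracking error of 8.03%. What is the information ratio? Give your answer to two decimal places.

-0.69

IR = (Rp − Rb) / TE = (12.25% − 17.76%) / 8.03% = -5.51% / 8.03% = -0.6862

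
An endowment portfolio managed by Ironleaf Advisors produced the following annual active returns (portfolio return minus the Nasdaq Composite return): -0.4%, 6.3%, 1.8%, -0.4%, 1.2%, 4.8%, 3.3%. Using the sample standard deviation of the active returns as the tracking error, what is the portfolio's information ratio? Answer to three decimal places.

0.927

Mean return r̄ = 16.60 / 7 = 2.3714%
Σ(r − r̄)² = (-0.4 − 2.3714)² + (6.3 − 2.3714)² + … = 39.2543
σ = √[39.2543 / 6] = 2.5578%
IR = r̄ / tracking error = 2.3714 / 2.5578 = 0.9271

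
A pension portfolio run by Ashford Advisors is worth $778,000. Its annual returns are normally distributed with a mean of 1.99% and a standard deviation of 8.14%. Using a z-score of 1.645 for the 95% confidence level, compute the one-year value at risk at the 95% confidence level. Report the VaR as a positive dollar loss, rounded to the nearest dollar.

Return at the 95% tail: μ − z·σ = 1.99% − 1.645 × 8.14% = 1.99 − 13.3903 = -11.4003%
VaR = −(-11.4003%) × $778,000 = 11.4003% × $778,000 = $88,694

$88,694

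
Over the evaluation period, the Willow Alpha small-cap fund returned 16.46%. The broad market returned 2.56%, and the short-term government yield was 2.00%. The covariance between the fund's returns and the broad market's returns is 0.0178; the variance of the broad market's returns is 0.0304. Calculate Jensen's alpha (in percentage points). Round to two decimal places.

β = Cov / Var = 0.0178 / 0.0304 = 0.5855
E[R] = Rf + β(Rm − Rf) = 2.00% + 0.5855 × (2.56% − 2.00%) = 2.3279%
α = Rp − E[R] = 16.46% − 2.3279% = 14.1321

14.13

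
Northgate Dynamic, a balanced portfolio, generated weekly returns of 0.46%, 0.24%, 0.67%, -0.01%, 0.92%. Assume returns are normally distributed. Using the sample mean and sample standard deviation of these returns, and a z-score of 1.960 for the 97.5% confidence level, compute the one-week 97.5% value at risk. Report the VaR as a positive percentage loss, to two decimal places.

0.25

μ = (0.46 + 0.24 + 0.67 − 0.01 + 0.92) / 5 = 0.4560%
Sample σ = √[Σ(r − μ)² / 4] = √[0.5249 / 4] = √0.1312 = 0.3622%
VaR = −(μ − z·σ) = −(0.4560 − 1.960 × 0.3622) = −(-0.2539) = 0.2539%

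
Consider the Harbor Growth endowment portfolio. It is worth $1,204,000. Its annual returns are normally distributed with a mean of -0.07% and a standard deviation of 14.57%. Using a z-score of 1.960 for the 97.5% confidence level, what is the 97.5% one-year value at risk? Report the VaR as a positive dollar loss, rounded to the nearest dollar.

Return at the 97.5% tail: μ − z·σ = -0.07% − 1.960 × 14.57% = -0.07 − 28.5572 = -28.6272%
VaR = −(-28.6272%) × $1,204,000 = 28.6272% × $1,204,000 = $344,671

$344,671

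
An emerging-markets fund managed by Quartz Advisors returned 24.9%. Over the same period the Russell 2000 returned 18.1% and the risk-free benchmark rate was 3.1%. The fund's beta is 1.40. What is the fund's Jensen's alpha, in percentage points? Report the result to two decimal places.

CAPM expected return = Rf + β(Rm − Rf) = 3.1% + 1.40 × (18.1% − 3.1%) = 3.1 + 1.40 × 15.00 = 24.1000%
Jensen's α = Rp − E[R] = 24.9% − 24.1000% = 0.8000

0.80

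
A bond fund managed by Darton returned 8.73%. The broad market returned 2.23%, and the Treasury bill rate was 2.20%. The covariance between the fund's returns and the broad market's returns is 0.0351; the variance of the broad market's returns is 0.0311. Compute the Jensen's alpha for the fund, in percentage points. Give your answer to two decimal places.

β = Cov / Var = 0.0351 / 0.0311 = 1.1286
E[R] = Rf + β(Rm − Rf) = 2.20% + 1.1286 × (2.23% − 2.20%) = 2.2339%
α = Rp − E[R] = 8.73% − 2.2339% = 6.4961

6.50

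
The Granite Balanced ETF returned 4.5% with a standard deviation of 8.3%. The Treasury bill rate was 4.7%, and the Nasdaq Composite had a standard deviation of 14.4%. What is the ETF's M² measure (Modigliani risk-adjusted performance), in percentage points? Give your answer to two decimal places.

4.35

Sharpe = (Rp − Rf) / σp = (4.5% − 4.7%) / 8.3% = -0.0241
M² = Rf + Sharpe × σm = 4.7% + -0.0241 × 14.4% = 4.3530%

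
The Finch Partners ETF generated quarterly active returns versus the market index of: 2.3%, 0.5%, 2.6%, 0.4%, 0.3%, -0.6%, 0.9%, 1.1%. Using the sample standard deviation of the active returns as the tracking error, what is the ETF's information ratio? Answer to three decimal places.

0.883

μ = (2.3 + 0.5 + 2.6 + 0.4 + 0.3 − 0.6 + 0.9 + 1.1) / 8 = 7.50 / 8 = 0.9375%
Σ(r − μ)² = 7.8988; sample σ = √(7.8988/7) = 1.0623%
IR = μ / tracking error = 0.9375 / 1.0623 = 0.8825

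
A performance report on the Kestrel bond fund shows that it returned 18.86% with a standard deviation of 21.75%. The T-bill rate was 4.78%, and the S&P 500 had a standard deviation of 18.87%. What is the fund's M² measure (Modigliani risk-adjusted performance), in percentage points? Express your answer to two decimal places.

17.00

Sharpe = (Rp − Rf) / σp = (18.86% − 4.78%) / 21.75% = 0.6474
M² = Rf + Sharpe × σm = 4.78% + 0.6474 × 18.87% = 16.9964%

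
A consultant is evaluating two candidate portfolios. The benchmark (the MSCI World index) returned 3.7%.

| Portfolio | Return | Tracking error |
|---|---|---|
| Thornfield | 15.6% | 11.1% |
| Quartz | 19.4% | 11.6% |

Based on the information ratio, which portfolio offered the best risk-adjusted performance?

Quartz

Thornfield: IR = (15.6% − 3.7%) / 11.1% = 1.072
Quartz: IR = (19.4% − 3.7%) / 11.6% = 1.353
Highest: Quartz (1.353).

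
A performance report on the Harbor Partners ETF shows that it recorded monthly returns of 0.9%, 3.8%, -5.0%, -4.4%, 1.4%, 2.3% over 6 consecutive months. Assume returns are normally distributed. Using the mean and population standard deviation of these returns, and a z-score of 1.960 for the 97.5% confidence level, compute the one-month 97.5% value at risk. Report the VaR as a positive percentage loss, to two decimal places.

6.70

Mean return μ = -1.00 / 6 = -0.1667%
Σ(r − μ)² = 66.6933; population σ = √(66.6933/6) = 3.3340%
VaR = −(μ − z·σ) = −(-0.1667 − 1.960 × 3.3340) = −(-6.7013) = 6.7013%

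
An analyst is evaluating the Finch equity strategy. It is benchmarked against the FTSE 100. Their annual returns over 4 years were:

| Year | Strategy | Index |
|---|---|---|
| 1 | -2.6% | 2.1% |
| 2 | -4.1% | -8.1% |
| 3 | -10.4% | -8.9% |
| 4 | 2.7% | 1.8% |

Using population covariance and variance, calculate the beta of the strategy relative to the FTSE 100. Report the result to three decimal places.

0.712

r̄p = -3.6000%,  r̄m = -3.2750%
Cov = Σ(rp − r̄p)(rm − r̄m) / 4 = 19.5025
Var(rm) = Σ(rm − r̄m)² / 4 = 27.3919
β = Cov / Var = 19.5025 / 27.3919 = 0.7120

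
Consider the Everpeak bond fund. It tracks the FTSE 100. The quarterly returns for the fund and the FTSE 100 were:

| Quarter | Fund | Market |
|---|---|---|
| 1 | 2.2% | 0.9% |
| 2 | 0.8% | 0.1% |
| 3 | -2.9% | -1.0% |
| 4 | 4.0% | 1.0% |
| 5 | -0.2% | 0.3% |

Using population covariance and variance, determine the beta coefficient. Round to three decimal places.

r̄p = 0.7800%,  r̄m = 0.2600%
Cov = Σ(rp − r̄p)(rm − r̄m) / 5 = 1.5772
Var(rm) = Σ(rm − r̄m)² / 5 = 0.5144
β = Cov / Var = 1.5772 / 0.5144 = 3.0661

3.066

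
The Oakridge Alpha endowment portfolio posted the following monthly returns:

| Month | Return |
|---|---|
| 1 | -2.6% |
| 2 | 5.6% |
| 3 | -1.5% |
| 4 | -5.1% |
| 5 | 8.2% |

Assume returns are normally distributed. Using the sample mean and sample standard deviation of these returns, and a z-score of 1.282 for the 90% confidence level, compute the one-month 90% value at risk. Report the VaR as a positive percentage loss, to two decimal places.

6.37

r̄ = (-2.6 + 5.6 − 1.5 − 5.1 + 8.2) / 5 = 0.9200%
Σ(r − r̄)² = (-2.6 − 0.9200)² + (5.6 − 0.9200)² + … = 129.3880
sample σ = √(129.3880 / 4) = √32.3470 = 5.6874%
VaR = −(r̄ − z·σ) = −(0.9200 − 1.282 × 5.6874) = −(-6.3712) = 6.3712%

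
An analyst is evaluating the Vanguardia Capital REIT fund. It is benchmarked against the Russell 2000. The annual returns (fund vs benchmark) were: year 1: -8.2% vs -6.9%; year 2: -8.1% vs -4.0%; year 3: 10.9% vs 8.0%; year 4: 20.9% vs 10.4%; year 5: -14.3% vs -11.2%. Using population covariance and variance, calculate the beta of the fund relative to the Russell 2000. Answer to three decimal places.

r̄p = 0.2400%,  r̄m = -0.7400%
Cov = Σ(rp − r̄p)(rm − r̄m) / 5 = 110.9176
Var(rm) = Σ(rm − r̄m)² / 5 = 71.6944
β = Cov / Var = 110.9176 / 71.6944 = 1.5471

1.547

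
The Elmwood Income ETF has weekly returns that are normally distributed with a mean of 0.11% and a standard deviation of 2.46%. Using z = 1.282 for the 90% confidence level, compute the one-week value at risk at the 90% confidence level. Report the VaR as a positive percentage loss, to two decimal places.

VaR (as % loss) = −(μ − z·σ) = −(0.11% − 1.282 × 2.46%) = −(-3.04372%) = 3.04372%

3.04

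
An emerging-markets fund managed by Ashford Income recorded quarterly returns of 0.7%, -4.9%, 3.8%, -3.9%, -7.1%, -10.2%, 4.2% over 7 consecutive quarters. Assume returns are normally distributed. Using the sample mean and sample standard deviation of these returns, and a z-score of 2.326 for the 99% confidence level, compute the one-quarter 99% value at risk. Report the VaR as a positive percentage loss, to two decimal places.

μ = (0.7 − 4.9 + 3.8 − 3.9 − 7.1 − 10.2 + 4.2) / 7 = -17.40 / 7 = -2.4857%
Σ(r − μ)² = (0.7 − (-2.4857))² + (-4.9 − (-2.4857))² + … = 182.9886
sample σ = √(182.9886 / 6) = √30.4981 = 5.5225%
VaR = −(μ − z·σ) = −(-2.4857 − 2.326 × 5.5225) = −(-15.3310) = 15.3310%

15.33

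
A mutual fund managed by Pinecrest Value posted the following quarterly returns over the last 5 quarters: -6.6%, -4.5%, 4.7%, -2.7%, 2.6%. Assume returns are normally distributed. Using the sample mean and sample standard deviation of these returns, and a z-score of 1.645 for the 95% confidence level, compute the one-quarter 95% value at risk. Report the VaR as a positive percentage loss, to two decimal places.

μ = (-6.6 − 4.5 + 4.7 − 2.7 + 2.6) / 5 = -1.3000%
Σ(r − μ)² = 91.5000; sample σ = √(91.5000/4) = 4.7828%
VaR = −(μ − z·σ) = −(-1.3000 − 1.645 × 4.7828) = −(-9.1677) = 9.1677%

9.17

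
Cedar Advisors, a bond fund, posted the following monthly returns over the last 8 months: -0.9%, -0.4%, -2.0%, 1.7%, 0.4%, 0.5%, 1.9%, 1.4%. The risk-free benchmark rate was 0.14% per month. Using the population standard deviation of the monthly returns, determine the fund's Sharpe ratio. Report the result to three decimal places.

Mean return r̄ = 2.60 / 8 = 0.3250%
Population std dev = √[12.9950 / 8] = 1.2745%
Sharpe = (r̄ − rf) / σ = (0.3250 − 0.14) / 1.2745 = 0.1850 / 1.2745 = 0.1452

0.145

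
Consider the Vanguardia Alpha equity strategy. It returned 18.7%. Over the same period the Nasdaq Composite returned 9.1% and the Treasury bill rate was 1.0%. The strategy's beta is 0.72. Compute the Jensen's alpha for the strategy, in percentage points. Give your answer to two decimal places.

11.87

CAPM expected return = Rf + β(Rm − Rf) = 1.0% + 0.72 × (9.1% − 1.0%) = 1 + 0.72 × 8.10 = 6.8320%
Jensen's α = Rp − E[R] = 18.7% − 6.8320% = 11.8680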